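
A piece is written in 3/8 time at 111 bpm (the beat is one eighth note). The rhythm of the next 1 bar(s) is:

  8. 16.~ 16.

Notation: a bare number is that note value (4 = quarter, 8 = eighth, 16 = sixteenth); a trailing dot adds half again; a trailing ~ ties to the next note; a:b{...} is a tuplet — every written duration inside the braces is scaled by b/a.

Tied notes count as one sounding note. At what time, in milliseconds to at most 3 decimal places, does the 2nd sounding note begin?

1. 0.0ms @ 0 + 810.811ms (3/2)
2. 810.811ms @ 3/2 + 810.811ms (3/2)

note 2 onset = 3/2b = 810.811ms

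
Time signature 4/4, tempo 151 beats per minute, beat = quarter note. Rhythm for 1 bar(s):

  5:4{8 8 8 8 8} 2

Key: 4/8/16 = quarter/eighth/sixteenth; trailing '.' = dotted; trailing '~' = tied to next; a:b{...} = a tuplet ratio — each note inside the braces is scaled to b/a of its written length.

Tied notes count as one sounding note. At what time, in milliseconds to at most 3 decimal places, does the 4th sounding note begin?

1. 0.0ms @ 0 + 158.94ms (2/5)
2. 158.94ms @ 2/5 + 158.94ms (2/5)
3. 317.881ms @ 4/5 + 158.94ms (2/5)
4. 476.821ms @ 6/5 + 158.94ms (2/5)
5. 635.762ms @ 8/5 + 158.94ms (2/5)
6. 794.702ms @ 2 + 794.702ms (2)

note 4 onset = 6/5b = 476.821ms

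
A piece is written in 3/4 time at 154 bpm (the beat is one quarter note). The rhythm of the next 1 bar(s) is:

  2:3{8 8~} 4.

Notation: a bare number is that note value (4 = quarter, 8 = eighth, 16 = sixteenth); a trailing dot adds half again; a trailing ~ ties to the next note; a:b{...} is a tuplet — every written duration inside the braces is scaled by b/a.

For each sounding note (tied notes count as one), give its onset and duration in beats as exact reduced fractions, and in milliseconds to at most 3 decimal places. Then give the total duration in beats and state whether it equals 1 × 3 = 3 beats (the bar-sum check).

1) 0.0ms=0b +292.208ms=3/4b
2) 292.208ms=3/4b +876.623ms=9/4b
Σ=3b of 3 (154bpm 3/4) — PASS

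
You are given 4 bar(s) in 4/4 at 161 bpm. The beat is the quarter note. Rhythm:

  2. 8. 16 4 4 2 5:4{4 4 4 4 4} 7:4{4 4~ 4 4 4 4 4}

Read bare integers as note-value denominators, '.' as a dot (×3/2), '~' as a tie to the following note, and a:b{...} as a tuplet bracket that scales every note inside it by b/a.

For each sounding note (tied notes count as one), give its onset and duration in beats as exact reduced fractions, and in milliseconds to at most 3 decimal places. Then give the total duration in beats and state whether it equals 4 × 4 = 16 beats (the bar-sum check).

1) 0.0ms=0b +1118.012ms=3b
2) 1118.012ms=3b +279.503ms=3/4b
3) 1397.516ms=15/4b +93.168ms=1/4b
4) 1490.683ms=4b +372.671ms=1b
5) 1863.354ms=5b +372.671ms=1b
6) 2236.025ms=6b +745.342ms=2b
7) 2981.366ms=8b +298.137ms=4/5b
8) 3279.503ms=44/5b +298.137ms=4/5b
9) 3577.64ms=48/5b +298.137ms=4/5b
10) 3875.776ms=52/5b +298.137ms=4/5b
11) 4173.913ms=56/5b +298.137ms=4/5b
12) 4472.05ms=12b +212.955ms=4/7b
13) 4685.004ms=88/7b +425.909ms=8/7b
14) 5110.914ms=96/7b +212.955ms=4/7b
15) 5323.869ms=100/7b +212.955ms=4/7b
16) 5536.823ms=104/7b +212.955ms=4/7b
17) 5749.778ms=108/7b +212.955ms=4/7b
Σ=16b of 16 (161bpm 4/4) — PASS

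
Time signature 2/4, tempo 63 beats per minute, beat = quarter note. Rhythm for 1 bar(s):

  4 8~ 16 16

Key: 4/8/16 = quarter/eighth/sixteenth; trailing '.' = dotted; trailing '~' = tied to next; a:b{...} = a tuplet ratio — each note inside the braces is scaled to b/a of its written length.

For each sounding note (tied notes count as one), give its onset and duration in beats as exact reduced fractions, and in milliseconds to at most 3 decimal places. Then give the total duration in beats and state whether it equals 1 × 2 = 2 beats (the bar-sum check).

1) 0.0ms=0b +952.381ms=1b
2) 952.381ms=1b +714.286ms=3/4b
3) 1666.667ms=7/4b +238.095ms=1/4b
Σ=2b of 2 (63bpm 2/4) — PASS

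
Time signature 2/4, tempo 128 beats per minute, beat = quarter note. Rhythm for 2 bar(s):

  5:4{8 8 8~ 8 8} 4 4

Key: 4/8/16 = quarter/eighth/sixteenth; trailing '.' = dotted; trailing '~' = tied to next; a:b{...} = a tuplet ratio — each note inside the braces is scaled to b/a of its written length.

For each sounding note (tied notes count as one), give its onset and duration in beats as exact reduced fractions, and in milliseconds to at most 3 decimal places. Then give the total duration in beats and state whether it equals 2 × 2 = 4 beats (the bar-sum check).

1) 0.0ms=0b +187.5ms=2/5b
2) 187.5ms=2/5b +187.5ms=2/5b
3) 375.0ms=4/5b +375.0ms=4/5b
4) 750.0ms=8/5b +187.5ms=2/5b
5) 937.5ms=2b +468.75ms=1b
6) 1406.25ms=3b +468.75ms=1b
Σ=4b of 4 (128bpm 2/4) — PASS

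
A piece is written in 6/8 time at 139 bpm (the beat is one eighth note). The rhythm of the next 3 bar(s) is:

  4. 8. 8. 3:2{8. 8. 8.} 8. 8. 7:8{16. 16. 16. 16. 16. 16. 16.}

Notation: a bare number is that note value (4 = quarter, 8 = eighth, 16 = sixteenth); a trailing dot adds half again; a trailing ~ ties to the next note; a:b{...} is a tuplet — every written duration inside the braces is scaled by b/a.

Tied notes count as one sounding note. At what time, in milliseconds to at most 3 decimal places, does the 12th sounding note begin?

1. 0.0ms @ 0 + 1294.964ms (3)
2. 1294.964ms @ 3 + 647.482ms (3/2)
3. 1942.446ms @ 9/2 + 647.482ms (3/2)
4. 2589.928ms @ 6 + 431.655ms (1)
5. 3021.583ms @ 7 + 431.655ms (1)
6. 3453.237ms @ 8 + 431.655ms (1)
7. 3884.892ms @ 9 + 647.482ms (3/2)
8. 4532.374ms @ 21/2 + 647.482ms (3/2)
9. 5179.856ms @ 12 + 369.99ms (6/7)
10. 5549.846ms @ 90/7 + 369.99ms (6/7)
11. 5919.836ms @ 96/7 + 369.99ms (6/7)
12. 6289.825ms @ 102/7 + 369.99ms (6/7)
13. 6659.815ms @ 108/7 + 369.99ms (6/7)
14. 7029.805ms @ 114/7 + 369.99ms (6/7)
15. 7399.794ms @ 120/7 + 369.99ms (6/7)

note 12 onset = 102/7b = 6289.825ms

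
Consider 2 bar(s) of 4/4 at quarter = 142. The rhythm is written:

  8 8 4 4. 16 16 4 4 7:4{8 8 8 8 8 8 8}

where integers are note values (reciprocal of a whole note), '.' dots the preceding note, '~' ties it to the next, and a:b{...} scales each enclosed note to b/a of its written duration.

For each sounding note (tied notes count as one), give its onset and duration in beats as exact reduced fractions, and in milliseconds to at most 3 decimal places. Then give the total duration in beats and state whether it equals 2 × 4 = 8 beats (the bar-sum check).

1) 0.0ms=0b +211.268ms=1/2b
2) 211.268ms=1/2b +211.268ms=1/2b
3) 422.535ms=1b +422.535ms=1b
4) 845.07ms=2b +633.803ms=3/2b
5) 1478.873ms=7/2b +105.634ms=1/4b
6) 1584.507ms=15/4b +105.634ms=1/4b
7) 1690.141ms=4b +422.535ms=1b
8) 2112.676ms=5b +422.535ms=1b
9) 2535.211ms=6b +120.724ms=2/7b
10) 2655.936ms=44/7b +120.724ms=2/7b
11) 2776.66ms=46/7b +120.724ms=2/7b
12) 2897.384ms=48/7b +120.724ms=2/7b
13) 3018.109ms=50/7b +120.724ms=2/7b
14) 3138.833ms=52/7b +120.724ms=2/7b
15) 3259.557ms=54/7b +120.724ms=2/7b
Σ=8b of 8 (142bpm 4/4) — PASS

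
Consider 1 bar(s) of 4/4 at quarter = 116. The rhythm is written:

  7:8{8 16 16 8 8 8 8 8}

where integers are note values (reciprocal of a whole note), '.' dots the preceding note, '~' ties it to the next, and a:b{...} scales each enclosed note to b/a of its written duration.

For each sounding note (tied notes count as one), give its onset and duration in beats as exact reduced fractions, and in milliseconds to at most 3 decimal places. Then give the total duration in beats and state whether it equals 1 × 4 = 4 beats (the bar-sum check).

1) 0.0ms=0b +295.567ms=4/7b
2) 295.567ms=4/7b +147.783ms=2/7b
3) 443.35ms=6/7b +147.783ms=2/7b
4) 591.133ms=8/7b +295.567ms=4/7b
5) 886.7ms=12/7b +295.567ms=4/7b
6) 1182.266ms=16/7b +295.567ms=4/7b
7) 1477.833ms=20/7b +295.567ms=4/7b
8) 1773.399ms=24/7b +295.567ms=4/7b
Σ=4b of 4 (116bpm 4/4) — PASS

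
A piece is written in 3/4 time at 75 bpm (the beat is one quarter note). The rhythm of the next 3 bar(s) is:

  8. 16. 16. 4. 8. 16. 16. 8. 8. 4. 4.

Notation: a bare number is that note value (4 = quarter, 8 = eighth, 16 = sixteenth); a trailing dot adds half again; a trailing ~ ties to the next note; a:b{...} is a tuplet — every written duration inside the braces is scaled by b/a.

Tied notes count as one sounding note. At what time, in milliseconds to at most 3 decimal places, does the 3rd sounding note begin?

1. 0.0ms @ 0 + 600.0ms (3/4)
2. 600.0ms @ 3/4 + 300.0ms (3/8)
3. 900.0ms @ 9/8 + 300.0ms (3/8)
4. 1200.0ms @ 3/2 + 1200.0ms (3/2)
5. 2400.0ms @ 3 + 600.0ms (3/4)
6. 3000.0ms @ 15/4 + 300.0ms (3/8)
7. 3300.0ms @ 33/8 + 300.0ms (3/8)
8. 3600.0ms @ 9/2 + 600.0ms (3/4)
9. 4200.0ms @ 21/4 + 600.0ms (3/4)
10. 4800.0ms @ 6 + 1200.0ms (3/2)
11. 6000.0ms @ 15/2 + 1200.0ms (3/2)

note 3 onset = 9/8b = 900.0ms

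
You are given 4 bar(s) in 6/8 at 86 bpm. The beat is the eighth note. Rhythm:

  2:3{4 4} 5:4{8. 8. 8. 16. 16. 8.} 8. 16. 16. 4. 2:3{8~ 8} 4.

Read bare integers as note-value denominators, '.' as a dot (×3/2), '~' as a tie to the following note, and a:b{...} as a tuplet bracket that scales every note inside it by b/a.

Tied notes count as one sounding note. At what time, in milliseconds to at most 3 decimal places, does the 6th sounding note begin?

1. 0.0ms @ 0 + 2093.023ms (3)
2. 2093.023ms @ 3 + 2093.023ms (3)
3. 4186.047ms @ 6 + 837.209ms (6/5)
4. 5023.256ms @ 36/5 + 837.209ms (6/5)
5. 5860.465ms @ 42/5 + 837.209ms (6/5)
6. 6697.674ms @ 48/5 + 418.605ms (3/5)
7. 7116.279ms @ 51/5 + 418.605ms (3/5)
8. 7534.884ms @ 54/5 + 837.209ms (6/5)
9. 8372.093ms @ 12 + 1046.512ms (3/2)
10. 9418.605ms @ 27/2 + 523.256ms (3/4)
11. 9941.86ms @ 57/4 + 523.256ms (3/4)
12. 10465.116ms @ 15 + 2093.023ms (3)
13. 12558.14ms @ 18 + 2093.023ms (3)
14. 14651.163ms @ 21 + 2093.023ms (3)

note 6 onset = 48/5b = 6697.674ms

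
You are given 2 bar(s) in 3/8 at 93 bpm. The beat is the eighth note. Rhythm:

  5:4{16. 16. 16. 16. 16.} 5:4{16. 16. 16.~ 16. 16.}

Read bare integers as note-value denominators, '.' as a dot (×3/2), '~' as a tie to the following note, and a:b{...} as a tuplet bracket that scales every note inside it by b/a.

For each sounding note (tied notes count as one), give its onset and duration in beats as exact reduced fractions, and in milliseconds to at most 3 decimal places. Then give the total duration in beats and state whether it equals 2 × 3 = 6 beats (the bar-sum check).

1) 0.0ms=0b +387.097ms=3/5b
2) 387.097ms=3/5b +387.097ms=3/5b
3) 774.194ms=6/5b +387.097ms=3/5b
4) 1161.29ms=9/5b +387.097ms=3/5b
5) 1548.387ms=12/5b +387.097ms=3/5b
6) 1935.484ms=3b +387.097ms=3/5b
7) 2322.581ms=18/5b +387.097ms=3/5b
8) 2709.677ms=21/5b +774.194ms=6/5b
9) 3483.871ms=27/5b +387.097ms=3/5b
Σ=6b of 6 (93bpm 3/8) — PASS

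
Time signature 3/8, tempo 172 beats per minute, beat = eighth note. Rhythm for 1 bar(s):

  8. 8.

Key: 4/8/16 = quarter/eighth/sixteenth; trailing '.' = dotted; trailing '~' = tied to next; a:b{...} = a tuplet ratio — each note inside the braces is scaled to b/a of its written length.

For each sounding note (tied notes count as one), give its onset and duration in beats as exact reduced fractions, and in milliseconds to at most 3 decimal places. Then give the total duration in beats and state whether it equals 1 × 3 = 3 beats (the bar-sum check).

1) 0.0ms=0b +523.256ms=3/2b
2) 523.256ms=3/2b +523.256ms=3/2b
Σ=3b of 3 (172bpm 3/8) — PASS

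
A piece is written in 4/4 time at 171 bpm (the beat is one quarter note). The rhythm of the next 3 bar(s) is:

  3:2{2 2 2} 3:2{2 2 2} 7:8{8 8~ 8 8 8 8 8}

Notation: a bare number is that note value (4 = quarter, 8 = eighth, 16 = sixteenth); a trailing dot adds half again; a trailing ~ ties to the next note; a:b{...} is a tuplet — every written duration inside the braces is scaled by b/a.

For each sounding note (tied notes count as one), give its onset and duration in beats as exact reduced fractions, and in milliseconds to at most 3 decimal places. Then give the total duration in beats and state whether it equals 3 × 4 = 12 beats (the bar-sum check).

1) 0.0ms=0b +467.836ms=4/3b
2) 467.836ms=4/3b +467.836ms=4/3b
3) 935.673ms=8/3b +467.836ms=4/3b
4) 1403.509ms=4b +467.836ms=4/3b
5) 1871.345ms=16/3b +467.836ms=4/3b
6) 2339.181ms=20/3b +467.836ms=4/3b
7) 2807.018ms=8b +200.501ms=4/7b
8) 3007.519ms=60/7b +401.003ms=8/7b
9) 3408.521ms=68/7b +200.501ms=4/7b
10) 3609.023ms=72/7b +200.501ms=4/7b
11) 3809.524ms=76/7b +200.501ms=4/7b
12) 4010.025ms=80/7b +200.501ms=4/7b
Σ=12b of 12 (171bpm 4/4) — PASS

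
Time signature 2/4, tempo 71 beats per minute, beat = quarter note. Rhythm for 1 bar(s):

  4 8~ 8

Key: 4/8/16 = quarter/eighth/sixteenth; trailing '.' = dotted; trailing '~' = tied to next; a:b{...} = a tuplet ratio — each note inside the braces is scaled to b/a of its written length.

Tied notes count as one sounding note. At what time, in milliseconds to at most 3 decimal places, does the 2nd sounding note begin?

note 2 onset = 1b = 845.07ms

1. 0.0ms @ 0 + 845.07ms (1)
2. 845.07ms @ 1 + 845.07ms (1)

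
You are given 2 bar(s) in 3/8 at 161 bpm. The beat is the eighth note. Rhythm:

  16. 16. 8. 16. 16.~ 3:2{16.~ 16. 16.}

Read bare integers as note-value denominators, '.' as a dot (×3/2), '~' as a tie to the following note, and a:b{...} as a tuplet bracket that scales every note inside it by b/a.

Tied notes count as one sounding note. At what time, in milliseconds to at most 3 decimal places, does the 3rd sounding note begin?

1. 0.0ms @ 0 + 279.503ms (3/4)
2. 279.503ms @ 3/4 + 279.503ms (3/4)
3. 559.006ms @ 3/2 + 559.006ms (3/2)
4. 1118.012ms @ 3 + 279.503ms (3/4)
5. 1397.516ms @ 15/4 + 652.174ms (7/4)
6. 2049.689ms @ 11/2 + 186.335ms (1/2)

note 3 onset = 3/2b = 559.006ms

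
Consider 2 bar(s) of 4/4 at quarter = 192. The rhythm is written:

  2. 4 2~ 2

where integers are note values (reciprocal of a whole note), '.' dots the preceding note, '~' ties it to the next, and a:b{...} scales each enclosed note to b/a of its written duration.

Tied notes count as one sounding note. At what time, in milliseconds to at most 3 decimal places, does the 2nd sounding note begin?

1. 0.0ms @ 0 + 937.5ms (3)
2. 937.5ms @ 3 + 312.5ms (1)
3. 1250.0ms @ 4 + 1250.0ms (4)

note 2 onset = 3b = 937.5ms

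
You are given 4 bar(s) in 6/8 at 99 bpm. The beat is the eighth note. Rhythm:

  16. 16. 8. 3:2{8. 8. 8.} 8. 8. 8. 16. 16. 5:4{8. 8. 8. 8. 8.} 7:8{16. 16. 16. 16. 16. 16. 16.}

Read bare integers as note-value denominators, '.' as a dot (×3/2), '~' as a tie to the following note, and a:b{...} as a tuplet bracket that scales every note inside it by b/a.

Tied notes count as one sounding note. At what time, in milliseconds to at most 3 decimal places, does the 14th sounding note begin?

note 14 onset = 72/5b = 8727.273ms

1. 0.0ms @ 0 + 454.545ms (3/4)
2. 454.545ms @ 3/4 + 454.545ms (3/4)
3. 909.091ms @ 3/2 + 909.091ms (3/2)
4. 1818.182ms @ 3 + 606.061ms (1)
5. 2424.242ms @ 4 + 606.061ms (1)
6. 3030.303ms @ 5 + 606.061ms (1)
7. 3636.364ms @ 6 + 909.091ms (3/2)
8. 4545.455ms @ 15/2 + 909.091ms (3/2)
9. 5454.545ms @ 9 + 909.091ms (3/2)
10. 6363.636ms @ 21/2 + 454.545ms (3/4)
11. 6818.182ms @ 45/4 + 454.545ms (3/4)
12. 7272.727ms @ 12 + 727.273ms (6/5)
13. 8000.0ms @ 66/5 + 727.273ms (6/5)
14. 8727.273ms @ 72/5 + 727.273ms (6/5)
15. 9454.545ms @ 78/5 + 727.273ms (6/5)
16. 10181.818ms @ 84/5 + 727.273ms (6/5)
17. 10909.091ms @ 18 + 519.481ms (6/7)
18. 11428.571ms @ 132/7 + 519.481ms (6/7)
19. 11948.052ms @ 138/7 + 519.481ms (6/7)
20. 12467.532ms @ 144/7 + 519.481ms (6/7)
21. 12987.013ms @ 150/7 + 519.481ms (6/7)
22. 13506.494ms @ 156/7 + 519.481ms (6/7)
23. 14025.974ms @ 162/7 + 519.481ms (6/7)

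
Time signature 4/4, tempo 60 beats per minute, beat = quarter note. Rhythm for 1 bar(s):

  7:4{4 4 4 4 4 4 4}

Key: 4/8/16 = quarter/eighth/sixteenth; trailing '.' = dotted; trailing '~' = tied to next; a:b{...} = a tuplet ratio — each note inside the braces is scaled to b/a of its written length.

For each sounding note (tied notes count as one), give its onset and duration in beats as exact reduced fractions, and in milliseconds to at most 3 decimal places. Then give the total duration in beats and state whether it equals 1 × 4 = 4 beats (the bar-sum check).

1) 0.0ms=0b +571.429ms=4/7b
2) 571.429ms=4/7b +571.429ms=4/7b
3) 1142.857ms=8/7b +571.429ms=4/7b
4) 1714.286ms=12/7b +571.429ms=4/7b
5) 2285.714ms=16/7b +571.429ms=4/7b
6) 2857.143ms=20/7b +571.429ms=4/7b
7) 3428.571ms=24/7b +571.429ms=4/7b
Σ=4b of 4 (60bpm 4/4) — PASS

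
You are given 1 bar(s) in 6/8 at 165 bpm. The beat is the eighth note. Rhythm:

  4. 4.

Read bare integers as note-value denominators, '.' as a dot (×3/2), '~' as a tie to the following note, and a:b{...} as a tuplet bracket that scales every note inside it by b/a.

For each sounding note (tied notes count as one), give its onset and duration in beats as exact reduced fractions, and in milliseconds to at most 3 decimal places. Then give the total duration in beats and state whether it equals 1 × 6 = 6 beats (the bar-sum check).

1) 0.0ms=0b +1090.909ms=3b
2) 1090.909ms=3b +1090.909ms=3b
Σ=6b of 6 (165bpm 6/8) — PASS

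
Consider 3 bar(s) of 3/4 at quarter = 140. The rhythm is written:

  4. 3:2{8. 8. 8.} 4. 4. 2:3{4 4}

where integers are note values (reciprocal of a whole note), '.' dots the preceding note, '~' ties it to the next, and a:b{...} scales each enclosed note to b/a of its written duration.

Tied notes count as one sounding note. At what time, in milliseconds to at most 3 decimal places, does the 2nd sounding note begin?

1. 0.0ms @ 0 + 642.857ms (3/2)
2. 642.857ms @ 3/2 + 214.286ms (1/2)
3. 857.143ms @ 2 + 214.286ms (1/2)
4. 1071.429ms @ 5/2 + 214.286ms (1/2)
5. 1285.714ms @ 3 + 642.857ms (3/2)
6. 1928.571ms @ 9/2 + 642.857ms (3/2)
7. 2571.429ms @ 6 + 642.857ms (3/2)
8. 3214.286ms @ 15/2 + 642.857ms (3/2)

note 2 onset = 3/2b = 642.857ms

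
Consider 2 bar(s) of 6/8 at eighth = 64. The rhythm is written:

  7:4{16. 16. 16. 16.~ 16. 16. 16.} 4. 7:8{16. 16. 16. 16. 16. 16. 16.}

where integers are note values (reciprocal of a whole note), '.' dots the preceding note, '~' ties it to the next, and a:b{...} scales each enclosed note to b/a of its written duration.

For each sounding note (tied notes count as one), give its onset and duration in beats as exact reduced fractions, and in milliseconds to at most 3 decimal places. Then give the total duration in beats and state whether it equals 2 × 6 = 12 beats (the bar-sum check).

1) 0.0ms=0b +401.786ms=3/7b
2) 401.786ms=3/7b +401.786ms=3/7b
3) 803.571ms=6/7b +401.786ms=3/7b
4) 1205.357ms=9/7b +803.571ms=6/7b
5) 2008.929ms=15/7b +401.786ms=3/7b
6) 2410.714ms=18/7b +401.786ms=3/7b
7) 2812.5ms=3b +2812.5ms=3b
8) 5625.0ms=6b +803.571ms=6/7b
9) 6428.571ms=48/7b +803.571ms=6/7b
10) 7232.143ms=54/7b +803.571ms=6/7b
11) 8035.714ms=60/7b +803.571ms=6/7b
12) 8839.286ms=66/7b +803.571ms=6/7b
13) 9642.857ms=72/7b +803.571ms=6/7b
14) 10446.429ms=78/7b +803.571ms=6/7b
Σ=12b of 12 (64bpm 6/8) — PASS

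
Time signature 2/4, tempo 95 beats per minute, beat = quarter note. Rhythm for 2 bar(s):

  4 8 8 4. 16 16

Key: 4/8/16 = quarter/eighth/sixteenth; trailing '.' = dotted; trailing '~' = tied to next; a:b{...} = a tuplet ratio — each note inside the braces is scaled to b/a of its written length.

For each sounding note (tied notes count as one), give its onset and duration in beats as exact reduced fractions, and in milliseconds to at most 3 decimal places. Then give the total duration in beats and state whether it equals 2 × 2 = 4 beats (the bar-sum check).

1) 0.0ms=0b +631.579ms=1b
2) 631.579ms=1b +315.789ms=1/2b
3) 947.368ms=3/2b +315.789ms=1/2b
4) 1263.158ms=2b +947.368ms=3/2b
5) 2210.526ms=7/2b +157.895ms=1/4b
6) 2368.421ms=15/4b +157.895ms=1/4b
Σ=4b of 4 (95bpm 2/4) — PASS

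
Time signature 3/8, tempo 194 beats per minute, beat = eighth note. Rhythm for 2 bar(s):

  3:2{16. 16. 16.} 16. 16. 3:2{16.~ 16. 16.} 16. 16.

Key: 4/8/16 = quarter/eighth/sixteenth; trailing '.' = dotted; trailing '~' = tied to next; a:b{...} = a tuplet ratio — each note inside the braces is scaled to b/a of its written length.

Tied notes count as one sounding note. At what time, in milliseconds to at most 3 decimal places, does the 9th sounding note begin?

1. 0.0ms @ 0 + 154.639ms (1/2)
2. 154.639ms @ 1/2 + 154.639ms (1/2)
3. 309.278ms @ 1 + 154.639ms (1/2)
4. 463.918ms @ 3/2 + 231.959ms (3/4)
5. 695.876ms @ 9/4 + 231.959ms (3/4)
6. 927.835ms @ 3 + 309.278ms (1)
7. 1237.113ms @ 4 + 154.639ms (1/2)
8. 1391.753ms @ 9/2 + 231.959ms (3/4)
9. 1623.711ms @ 21/4 + 231.959ms (3/4)

note 9 onset = 21/4b = 1623.711ms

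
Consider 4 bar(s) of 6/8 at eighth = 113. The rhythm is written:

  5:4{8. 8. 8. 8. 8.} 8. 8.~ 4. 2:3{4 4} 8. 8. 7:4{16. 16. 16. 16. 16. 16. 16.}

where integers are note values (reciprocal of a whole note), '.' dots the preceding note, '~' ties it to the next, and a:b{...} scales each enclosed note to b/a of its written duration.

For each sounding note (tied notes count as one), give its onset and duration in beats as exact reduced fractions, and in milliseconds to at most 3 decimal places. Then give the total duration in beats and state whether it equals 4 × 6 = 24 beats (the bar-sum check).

1) 0.0ms=0b +637.168ms=6/5b
2) 637.168ms=6/5b +637.168ms=6/5b
3) 1274.336ms=12/5b +637.168ms=6/5b
4) 1911.504ms=18/5b +637.168ms=6/5b
5) 2548.673ms=24/5b +637.168ms=6/5b
6) 3185.841ms=6b +796.46ms=3/2b
7) 3982.301ms=15/2b +2389.381ms=9/2b
8) 6371.681ms=12b +1592.92ms=3b
9) 7964.602ms=15b +1592.92ms=3b
10) 9557.522ms=18b +796.46ms=3/2b
11) 10353.982ms=39/2b +796.46ms=3/2b
12) 11150.442ms=21b +227.56ms=3/7b
13) 11378.003ms=150/7b +227.56ms=3/7b
14) 11605.563ms=153/7b +227.56ms=3/7b
15) 11833.123ms=156/7b +227.56ms=3/7b
16) 12060.683ms=159/7b +227.56ms=3/7b
17) 12288.243ms=162/7b +227.56ms=3/7b
18) 12515.803ms=165/7b +227.56ms=3/7b
Σ=24b of 24 (113bpm 6/8) — PASS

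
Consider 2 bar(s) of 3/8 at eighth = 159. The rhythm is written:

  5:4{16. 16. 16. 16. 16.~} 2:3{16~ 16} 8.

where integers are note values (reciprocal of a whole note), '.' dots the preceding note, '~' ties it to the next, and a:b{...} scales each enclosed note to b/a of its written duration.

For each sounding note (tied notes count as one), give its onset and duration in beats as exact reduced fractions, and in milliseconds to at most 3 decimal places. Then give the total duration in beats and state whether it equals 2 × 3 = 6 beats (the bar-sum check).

1) 0.0ms=0b +226.415ms=3/5b
2) 226.415ms=3/5b +226.415ms=3/5b
3) 452.83ms=6/5b +226.415ms=3/5b
4) 679.245ms=9/5b +226.415ms=3/5b
5) 905.66ms=12/5b +792.453ms=21/10b
6) 1698.113ms=9/2b +566.038ms=3/2b
Σ=6b of 6 (159bpm 3/8) — PASS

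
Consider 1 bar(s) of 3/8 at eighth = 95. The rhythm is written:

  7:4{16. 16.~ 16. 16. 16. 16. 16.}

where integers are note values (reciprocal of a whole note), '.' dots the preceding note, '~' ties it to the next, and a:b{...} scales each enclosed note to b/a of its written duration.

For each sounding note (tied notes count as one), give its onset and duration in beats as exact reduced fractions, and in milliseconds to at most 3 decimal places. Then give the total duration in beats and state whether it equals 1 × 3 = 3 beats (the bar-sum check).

1) 0.0ms=0b +270.677ms=3/7b
2) 270.677ms=3/7b +541.353ms=6/7b
3) 812.03ms=9/7b +270.677ms=3/7b
4) 1082.707ms=12/7b +270.677ms=3/7b
5) 1353.383ms=15/7b +270.677ms=3/7b
6) 1624.06ms=18/7b +270.677ms=3/7b
Σ=3b of 3 (95bpm 3/8) — PASS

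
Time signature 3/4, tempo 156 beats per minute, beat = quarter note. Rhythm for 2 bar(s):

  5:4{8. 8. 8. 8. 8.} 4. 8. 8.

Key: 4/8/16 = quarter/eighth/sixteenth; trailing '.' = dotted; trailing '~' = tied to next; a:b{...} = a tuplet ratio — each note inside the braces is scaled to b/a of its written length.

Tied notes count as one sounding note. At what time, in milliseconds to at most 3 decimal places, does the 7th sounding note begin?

note 7 onset = 9/2b = 1730.769ms

1. 0.0ms @ 0 + 230.769ms (3/5)
2. 230.769ms @ 3/5 + 230.769ms (3/5)
3. 461.538ms @ 6/5 + 230.769ms (3/5)
4. 692.308ms @ 9/5 + 230.769ms (3/5)
5. 923.077ms @ 12/5 + 230.769ms (3/5)
6. 1153.846ms @ 3 + 576.923ms (3/2)
7. 1730.769ms @ 9/2 + 288.462ms (3/4)
8. 2019.231ms @ 21/4 + 288.462ms (3/4)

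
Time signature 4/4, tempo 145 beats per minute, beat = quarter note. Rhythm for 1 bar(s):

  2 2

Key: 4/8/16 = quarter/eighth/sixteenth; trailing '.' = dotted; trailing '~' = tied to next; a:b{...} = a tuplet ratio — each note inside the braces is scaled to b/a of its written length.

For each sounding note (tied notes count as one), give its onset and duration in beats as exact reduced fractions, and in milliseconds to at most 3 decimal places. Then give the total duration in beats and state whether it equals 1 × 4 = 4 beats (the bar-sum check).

1) 0.0ms=0b +827.586ms=2b
2) 827.586ms=2b +827.586ms=2b
Σ=4b of 4 (145bpm 4/4) — PASS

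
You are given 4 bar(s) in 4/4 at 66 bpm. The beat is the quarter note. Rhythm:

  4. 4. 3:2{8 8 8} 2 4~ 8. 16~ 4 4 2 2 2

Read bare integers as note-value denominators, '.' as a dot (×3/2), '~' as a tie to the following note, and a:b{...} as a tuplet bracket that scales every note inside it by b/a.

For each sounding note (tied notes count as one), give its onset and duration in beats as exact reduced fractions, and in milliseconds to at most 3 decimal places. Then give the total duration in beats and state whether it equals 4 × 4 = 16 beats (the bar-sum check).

1) 0.0ms=0b +1363.636ms=3/2b
2) 1363.636ms=3/2b +1363.636ms=3/2b
3) 2727.273ms=3b +303.03ms=1/3b
4) 3030.303ms=10/3b +303.03ms=1/3b
5) 3333.333ms=11/3b +303.03ms=1/3b
6) 3636.364ms=4b +1818.182ms=2b
7) 5454.545ms=6b +1590.909ms=7/4b
8) 7045.455ms=31/4b +1136.364ms=5/4b
9) 8181.818ms=9b +909.091ms=1b
10) 9090.909ms=10b +1818.182ms=2b
11) 10909.091ms=12b +1818.182ms=2b
12) 12727.273ms=14b +1818.182ms=2b
Σ=16b of 16 (66bpm 4/4) — PASS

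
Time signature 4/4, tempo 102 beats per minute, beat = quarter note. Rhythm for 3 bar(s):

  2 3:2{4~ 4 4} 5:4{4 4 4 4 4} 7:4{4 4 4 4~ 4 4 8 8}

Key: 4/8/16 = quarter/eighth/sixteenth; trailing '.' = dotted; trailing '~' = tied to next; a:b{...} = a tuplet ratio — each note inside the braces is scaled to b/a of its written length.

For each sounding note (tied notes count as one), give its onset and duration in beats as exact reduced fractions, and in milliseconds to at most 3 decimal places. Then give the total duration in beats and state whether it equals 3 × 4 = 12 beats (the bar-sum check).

1) 0.0ms=0b +1176.471ms=2b
2) 1176.471ms=2b +784.314ms=4/3b
3) 1960.784ms=10/3b +392.157ms=2/3b
4) 2352.941ms=4b +470.588ms=4/5b
5) 2823.529ms=24/5b +470.588ms=4/5b
6) 3294.118ms=28/5b +470.588ms=4/5b
7) 3764.706ms=32/5b +470.588ms=4/5b
8) 4235.294ms=36/5b +470.588ms=4/5b
9) 4705.882ms=8b +336.134ms=4/7b
10) 5042.017ms=60/7b +336.134ms=4/7b
11) 5378.151ms=64/7b +336.134ms=4/7b
12) 5714.286ms=68/7b +672.269ms=8/7b
13) 6386.555ms=76/7b +336.134ms=4/7b
14) 6722.689ms=80/7b +168.067ms=2/7b
15) 6890.756ms=82/7b +168.067ms=2/7b
Σ=12b of 12 (102bpm 4/4) — PASS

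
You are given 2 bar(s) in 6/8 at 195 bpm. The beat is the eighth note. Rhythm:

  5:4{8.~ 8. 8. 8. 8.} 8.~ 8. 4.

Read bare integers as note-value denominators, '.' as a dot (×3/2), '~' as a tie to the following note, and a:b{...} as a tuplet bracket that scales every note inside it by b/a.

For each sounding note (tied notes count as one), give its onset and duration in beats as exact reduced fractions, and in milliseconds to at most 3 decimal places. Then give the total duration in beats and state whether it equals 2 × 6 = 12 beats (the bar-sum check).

1) 0.0ms=0b +738.462ms=12/5b
2) 738.462ms=12/5b +369.231ms=6/5b
3) 1107.692ms=18/5b +369.231ms=6/5b
4) 1476.923ms=24/5b +369.231ms=6/5b
5) 1846.154ms=6b +923.077ms=3b
6) 2769.231ms=9b +923.077ms=3b
Σ=12b of 12 (195bpm 6/8) — PASS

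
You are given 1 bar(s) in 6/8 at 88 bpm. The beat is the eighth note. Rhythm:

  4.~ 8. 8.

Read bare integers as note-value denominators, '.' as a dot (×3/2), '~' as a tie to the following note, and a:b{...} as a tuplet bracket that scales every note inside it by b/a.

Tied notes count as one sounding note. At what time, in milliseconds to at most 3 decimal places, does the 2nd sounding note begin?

note 2 onset = 9/2b = 3068.182ms

1. 0.0ms @ 0 + 3068.182ms (9/2)
2. 3068.182ms @ 9/2 + 1022.727ms (3/2)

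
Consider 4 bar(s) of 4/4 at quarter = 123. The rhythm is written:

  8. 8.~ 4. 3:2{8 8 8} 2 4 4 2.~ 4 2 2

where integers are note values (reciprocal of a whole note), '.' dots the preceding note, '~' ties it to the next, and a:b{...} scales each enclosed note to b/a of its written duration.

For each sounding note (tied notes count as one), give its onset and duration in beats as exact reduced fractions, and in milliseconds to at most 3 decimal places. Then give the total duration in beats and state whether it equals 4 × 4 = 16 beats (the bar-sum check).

1) 0.0ms=0b +365.854ms=3/4b
2) 365.854ms=3/4b +1097.561ms=9/4b
3) 1463.415ms=3b +162.602ms=1/3b
4) 1626.016ms=10/3b +162.602ms=1/3b
5) 1788.618ms=11/3b +162.602ms=1/3b
6) 1951.22ms=4b +975.61ms=2b
7) 2926.829ms=6b +487.805ms=1b
8) 3414.634ms=7b +487.805ms=1b
9) 3902.439ms=8b +1951.22ms=4b
10) 5853.659ms=12b +975.61ms=2b
11) 6829.268ms=14b +975.61ms=2b
Σ=16b of 16 (123bpm 4/4) — PASS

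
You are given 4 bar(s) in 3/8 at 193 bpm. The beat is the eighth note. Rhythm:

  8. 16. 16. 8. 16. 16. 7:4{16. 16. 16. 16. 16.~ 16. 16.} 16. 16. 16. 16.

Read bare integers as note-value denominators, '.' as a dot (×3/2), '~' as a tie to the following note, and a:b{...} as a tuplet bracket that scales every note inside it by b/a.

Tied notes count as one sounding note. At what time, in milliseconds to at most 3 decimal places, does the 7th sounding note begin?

1. 0.0ms @ 0 + 466.321ms (3/2)
2. 466.321ms @ 3/2 + 233.161ms (3/4)
3. 699.482ms @ 9/4 + 233.161ms (3/4)
4. 932.642ms @ 3 + 466.321ms (3/2)
5. 1398.964ms @ 9/2 + 233.161ms (3/4)
6. 1632.124ms @ 21/4 + 233.161ms (3/4)
7. 1865.285ms @ 6 + 133.235ms (3/7)
8. 1998.52ms @ 45/7 + 133.235ms (3/7)
9. 2131.754ms @ 48/7 + 133.235ms (3/7)
10. 2264.989ms @ 51/7 + 133.235ms (3/7)
11. 2398.224ms @ 54/7 + 266.469ms (6/7)
12. 2664.693ms @ 60/7 + 133.235ms (3/7)
13. 2797.927ms @ 9 + 233.161ms (3/4)
14. 3031.088ms @ 39/4 + 233.161ms (3/4)
15. 3264.249ms @ 21/2 + 233.161ms (3/4)
16. 3497.409ms @ 45/4 + 233.161ms (3/4)

note 7 onset = 6b = 1865.285ms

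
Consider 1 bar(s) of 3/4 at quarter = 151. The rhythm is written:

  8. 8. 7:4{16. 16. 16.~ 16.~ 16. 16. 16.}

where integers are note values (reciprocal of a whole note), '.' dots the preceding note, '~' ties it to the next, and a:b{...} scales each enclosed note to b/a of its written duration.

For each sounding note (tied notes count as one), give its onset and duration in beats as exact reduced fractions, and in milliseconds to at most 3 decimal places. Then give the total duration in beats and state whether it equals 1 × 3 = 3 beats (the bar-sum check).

1) 0.0ms=0b +298.013ms=3/4b
2) 298.013ms=3/4b +298.013ms=3/4b
3) 596.026ms=3/2b +85.147ms=3/14b
4) 681.173ms=12/7b +85.147ms=3/14b
5) 766.32ms=27/14b +255.44ms=9/14b
6) 1021.76ms=18/7b +85.147ms=3/14b
7) 1106.906ms=39/14b +85.147ms=3/14b
Σ=3b of 3 (151bpm 3/4) — PASS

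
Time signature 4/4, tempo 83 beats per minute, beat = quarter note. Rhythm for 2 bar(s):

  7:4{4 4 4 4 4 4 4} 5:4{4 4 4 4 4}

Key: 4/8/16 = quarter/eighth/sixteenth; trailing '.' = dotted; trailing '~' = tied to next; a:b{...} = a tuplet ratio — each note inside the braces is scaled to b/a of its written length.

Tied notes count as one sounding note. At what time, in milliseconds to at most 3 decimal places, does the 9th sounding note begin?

note 9 onset = 24/5b = 3469.88ms

1. 0.0ms @ 0 + 413.081ms (4/7)
2. 413.081ms @ 4/7 + 413.081ms (4/7)
3. 826.162ms @ 8/7 + 413.081ms (4/7)
4. 1239.243ms @ 12/7 + 413.081ms (4/7)
5. 1652.324ms @ 16/7 + 413.081ms (4/7)
6. 2065.404ms @ 20/7 + 413.081ms (4/7)
7. 2478.485ms @ 24/7 + 413.081ms (4/7)
8. 2891.566ms @ 4 + 578.313ms (4/5)
9. 3469.88ms @ 24/5 + 578.313ms (4/5)
10. 4048.193ms @ 28/5 + 578.313ms (4/5)
11. 4626.506ms @ 32/5 + 578.313ms (4/5)
12. 5204.819ms @ 36/5 + 578.313ms (4/5)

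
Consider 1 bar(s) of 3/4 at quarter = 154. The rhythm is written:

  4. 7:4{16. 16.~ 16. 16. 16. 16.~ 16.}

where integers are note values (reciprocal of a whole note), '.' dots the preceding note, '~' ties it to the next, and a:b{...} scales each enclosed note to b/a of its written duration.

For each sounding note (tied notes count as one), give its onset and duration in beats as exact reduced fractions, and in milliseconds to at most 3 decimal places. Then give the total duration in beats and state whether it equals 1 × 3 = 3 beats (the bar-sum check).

1) 0.0ms=0b +584.416ms=3/2b
2) 584.416ms=3/2b +83.488ms=3/14b
3) 667.904ms=12/7b +166.976ms=3/7b
4) 834.879ms=15/7b +83.488ms=3/14b
5) 918.367ms=33/14b +83.488ms=3/14b
6) 1001.855ms=18/7b +166.976ms=3/7b
Σ=3b of 3 (154bpm 3/4) — PASS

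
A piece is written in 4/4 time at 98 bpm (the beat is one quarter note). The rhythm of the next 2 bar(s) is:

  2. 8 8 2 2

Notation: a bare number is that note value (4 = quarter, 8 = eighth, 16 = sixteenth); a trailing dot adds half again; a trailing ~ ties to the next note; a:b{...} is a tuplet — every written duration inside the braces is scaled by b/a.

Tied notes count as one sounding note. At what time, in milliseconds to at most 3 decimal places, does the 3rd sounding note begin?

note 3 onset = 7/2b = 2142.857ms

1. 0.0ms @ 0 + 1836.735ms (3)
2. 1836.735ms @ 3 + 306.122ms (1/2)
3. 2142.857ms @ 7/2 + 306.122ms (1/2)
4. 2448.98ms @ 4 + 1224.49ms (2)
5. 3673.469ms @ 6 + 1224.49ms (2)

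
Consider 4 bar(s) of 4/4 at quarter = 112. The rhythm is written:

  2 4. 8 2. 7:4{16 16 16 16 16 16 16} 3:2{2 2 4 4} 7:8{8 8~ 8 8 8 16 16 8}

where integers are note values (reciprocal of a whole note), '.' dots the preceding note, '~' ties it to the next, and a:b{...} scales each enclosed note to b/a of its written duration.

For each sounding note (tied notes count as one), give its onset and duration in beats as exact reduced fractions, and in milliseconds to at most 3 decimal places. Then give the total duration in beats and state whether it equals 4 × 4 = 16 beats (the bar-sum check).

1) 0.0ms=0b +1071.429ms=2b
2) 1071.429ms=2b +803.571ms=3/2b
3) 1875.0ms=7/2b +267.857ms=1/2b
4) 2142.857ms=4b +1607.143ms=3b
5) 3750.0ms=7b +76.531ms=1/7b
6) 3826.531ms=50/7b +76.531ms=1/7b
7) 3903.061ms=51/7b +76.531ms=1/7b
8) 3979.592ms=52/7b +76.531ms=1/7b
9) 4056.122ms=53/7b +76.531ms=1/7b
10) 4132.653ms=54/7b +76.531ms=1/7b
11) 4209.184ms=55/7b +76.531ms=1/7b
12) 4285.714ms=8b +714.286ms=4/3b
13) 5000.0ms=28/3b +714.286ms=4/3b
14) 5714.286ms=32/3b +357.143ms=2/3b
15) 6071.429ms=34/3b +357.143ms=2/3b
16) 6428.571ms=12b +306.122ms=4/7b
17) 6734.694ms=88/7b +612.245ms=8/7b
18) 7346.939ms=96/7b +306.122ms=4/7b
19) 7653.061ms=100/7b +306.122ms=4/7b
20) 7959.184ms=104/7b +153.061ms=2/7b
21) 8112.245ms=106/7b +153.061ms=2/7b
22) 8265.306ms=108/7b +306.122ms=4/7b
Σ=16b of 16 (112bpm 4/4) — PASS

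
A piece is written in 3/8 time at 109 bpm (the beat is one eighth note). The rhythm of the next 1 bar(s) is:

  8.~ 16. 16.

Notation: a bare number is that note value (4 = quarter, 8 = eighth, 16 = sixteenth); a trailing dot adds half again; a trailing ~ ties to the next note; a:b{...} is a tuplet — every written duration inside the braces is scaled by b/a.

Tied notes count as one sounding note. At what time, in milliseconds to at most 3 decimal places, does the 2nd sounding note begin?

1. 0.0ms @ 0 + 1238.532ms (9/4)
2. 1238.532ms @ 9/4 + 412.844ms (3/4)

note 2 onset = 9/4b = 1238.532ms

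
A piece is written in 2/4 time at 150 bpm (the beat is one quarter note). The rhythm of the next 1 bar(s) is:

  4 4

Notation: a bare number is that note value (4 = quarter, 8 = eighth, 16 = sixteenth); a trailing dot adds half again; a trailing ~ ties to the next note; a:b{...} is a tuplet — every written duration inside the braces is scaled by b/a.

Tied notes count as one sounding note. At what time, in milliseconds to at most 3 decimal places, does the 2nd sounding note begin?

note 2 onset = 1b = 400.0ms

1. 0.0ms @ 0 + 400.0ms (1)
2. 400.0ms @ 1 + 400.0ms (1)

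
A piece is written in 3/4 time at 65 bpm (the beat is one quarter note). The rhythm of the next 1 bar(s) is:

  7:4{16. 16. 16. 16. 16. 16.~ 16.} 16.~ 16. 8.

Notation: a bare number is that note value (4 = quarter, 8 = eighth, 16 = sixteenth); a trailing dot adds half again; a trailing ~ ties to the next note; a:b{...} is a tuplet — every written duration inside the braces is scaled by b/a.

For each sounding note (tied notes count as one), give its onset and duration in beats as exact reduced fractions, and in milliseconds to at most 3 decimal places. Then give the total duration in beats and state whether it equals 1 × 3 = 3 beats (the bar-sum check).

1) 0.0ms=0b +197.802ms=3/14b
2) 197.802ms=3/14b +197.802ms=3/14b
3) 395.604ms=3/7b +197.802ms=3/14b
4) 593.407ms=9/14b +197.802ms=3/14b
5) 791.209ms=6/7b +197.802ms=3/14b
6) 989.011ms=15/14b +395.604ms=3/7b
7) 1384.615ms=3/2b +692.308ms=3/4b
8) 2076.923ms=9/4b +692.308ms=3/4b
Σ=3b of 3 (65bpm 3/4) — PASS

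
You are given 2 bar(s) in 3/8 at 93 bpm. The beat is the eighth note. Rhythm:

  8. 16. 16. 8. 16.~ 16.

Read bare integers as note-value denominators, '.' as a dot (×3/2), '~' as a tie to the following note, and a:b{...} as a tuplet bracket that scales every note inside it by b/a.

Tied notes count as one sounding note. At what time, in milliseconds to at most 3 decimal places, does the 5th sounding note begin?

note 5 onset = 9/2b = 2903.226ms

1. 0.0ms @ 0 + 967.742ms (3/2)
2. 967.742ms @ 3/2 + 483.871ms (3/4)
3. 1451.613ms @ 9/4 + 483.871ms (3/4)
4. 1935.484ms @ 3 + 967.742ms (3/2)
5. 2903.226ms @ 9/2 + 967.742ms (3/2)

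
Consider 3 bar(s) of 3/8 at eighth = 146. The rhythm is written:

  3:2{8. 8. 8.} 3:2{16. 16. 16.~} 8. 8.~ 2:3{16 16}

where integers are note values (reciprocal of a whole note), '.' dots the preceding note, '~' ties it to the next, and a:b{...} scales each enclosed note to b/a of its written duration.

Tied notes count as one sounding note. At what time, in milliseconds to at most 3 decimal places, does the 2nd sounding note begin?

note 2 onset = 1b = 410.959ms

1. 0.0ms @ 0 + 410.959ms (1)
2. 410.959ms @ 1 + 410.959ms (1)
3. 821.918ms @ 2 + 410.959ms (1)
4. 1232.877ms @ 3 + 205.479ms (1/2)
5. 1438.356ms @ 7/2 + 205.479ms (1/2)
6. 1643.836ms @ 4 + 821.918ms (2)
7. 2465.753ms @ 6 + 924.658ms (9/4)
8. 3390.411ms @ 33/4 + 308.219ms (3/4)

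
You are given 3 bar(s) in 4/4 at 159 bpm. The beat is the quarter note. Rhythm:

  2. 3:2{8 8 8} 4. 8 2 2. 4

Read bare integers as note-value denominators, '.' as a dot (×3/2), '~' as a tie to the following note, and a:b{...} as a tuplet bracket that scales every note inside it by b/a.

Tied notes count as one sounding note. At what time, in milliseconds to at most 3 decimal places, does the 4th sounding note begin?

note 4 onset = 11/3b = 1383.648ms

1. 0.0ms @ 0 + 1132.075ms (3)
2. 1132.075ms @ 3 + 125.786ms (1/3)
3. 1257.862ms @ 10/3 + 125.786ms (1/3)
4. 1383.648ms @ 11/3 + 125.786ms (1/3)
5. 1509.434ms @ 4 + 566.038ms (3/2)
6. 2075.472ms @ 11/2 + 188.679ms (1/2)
7. 2264.151ms @ 6 + 754.717ms (2)
8. 3018.868ms @ 8 + 1132.075ms (3)
9. 4150.943ms @ 11 + 377.358ms (1)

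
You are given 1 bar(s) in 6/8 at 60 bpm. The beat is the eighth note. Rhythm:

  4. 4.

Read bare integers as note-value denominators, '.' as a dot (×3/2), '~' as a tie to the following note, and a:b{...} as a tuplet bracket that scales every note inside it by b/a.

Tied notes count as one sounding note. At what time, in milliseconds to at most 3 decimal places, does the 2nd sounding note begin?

note 2 onset = 3b = 3000.0ms

1. 0.0ms @ 0 + 3000.0ms (3)
2. 3000.0ms @ 3 + 3000.0ms (3)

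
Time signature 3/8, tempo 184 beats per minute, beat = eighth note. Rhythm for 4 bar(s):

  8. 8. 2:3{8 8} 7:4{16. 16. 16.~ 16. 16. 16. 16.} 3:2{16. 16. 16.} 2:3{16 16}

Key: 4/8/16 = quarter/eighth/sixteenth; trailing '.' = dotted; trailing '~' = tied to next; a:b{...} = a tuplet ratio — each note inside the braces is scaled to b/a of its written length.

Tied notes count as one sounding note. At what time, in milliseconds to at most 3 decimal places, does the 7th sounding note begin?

1. 0.0ms @ 0 + 489.13ms (3/2)
2. 489.13ms @ 3/2 + 489.13ms (3/2)
3. 978.261ms @ 3 + 489.13ms (3/2)
4. 1467.391ms @ 9/2 + 489.13ms (3/2)
5. 1956.522ms @ 6 + 139.752ms (3/7)
6. 2096.273ms @ 45/7 + 139.752ms (3/7)
7. 2236.025ms @ 48/7 + 279.503ms (6/7)
8. 2515.528ms @ 54/7 + 139.752ms (3/7)
9. 2655.28ms @ 57/7 + 139.752ms (3/7)
10. 2795.031ms @ 60/7 + 139.752ms (3/7)
11. 2934.783ms @ 9 + 163.043ms (1/2)
12. 3097.826ms @ 19/2 + 163.043ms (1/2)
13. 3260.87ms @ 10 + 163.043ms (1/2)
14. 3423.913ms @ 21/2 + 244.565ms (3/4)
15. 3668.478ms @ 45/4 + 244.565ms (3/4)

note 7 onset = 48/7b = 2236.025ms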